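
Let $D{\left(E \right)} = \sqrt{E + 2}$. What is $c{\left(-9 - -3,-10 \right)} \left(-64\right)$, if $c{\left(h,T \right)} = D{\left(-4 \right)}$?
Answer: $- 64 i \sqrt{2} \approx - 90.51 i$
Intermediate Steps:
$D{\left(E \right)} = \sqrt{2 + E}$
$c{\left(h,T \right)} = i \sqrt{2}$ ($c{\left(h,T \right)} = \sqrt{2 - 4} = \sqrt{-2} = i \sqrt{2}$)
$c{\left(-9 - -3,-10 \right)} \left(-64\right) = i \sqrt{2} \left(-64\right) = - 64 i \sqrt{2}$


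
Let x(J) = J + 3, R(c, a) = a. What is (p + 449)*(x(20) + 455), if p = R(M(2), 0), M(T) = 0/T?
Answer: 214622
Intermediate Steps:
M(T) = 0
x(J) = 3 + J
p = 0
(p + 449)*(x(20) + 455) = (0 + 449)*((3 + 20) + 455) = 449*(23 + 455) = 449*478 = 214622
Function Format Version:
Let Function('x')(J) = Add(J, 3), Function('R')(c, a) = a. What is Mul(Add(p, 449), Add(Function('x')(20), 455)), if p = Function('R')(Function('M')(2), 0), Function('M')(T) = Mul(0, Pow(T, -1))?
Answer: 214622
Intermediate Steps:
Function('M')(T) = 0
Function('x')(J) = Add(3, J)
p = 0
Mul(Add(p, 449), Add(Function('x')(20), 455)) = Mul(Add(0, 449), Add(Add(3, 20), 455)) = Mul(449, Add(23, 455)) = Mul(449, 478) = 214622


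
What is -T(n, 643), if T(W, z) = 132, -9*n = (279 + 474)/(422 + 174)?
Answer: -132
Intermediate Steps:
n = -251/1788 (n = -(279 + 474)/(9*(422 + 174)) = -251/(3*596) = -1/9*753/596 = -251/1788 ≈ -0.14038)
-T(n, 643) = -1*132 = -132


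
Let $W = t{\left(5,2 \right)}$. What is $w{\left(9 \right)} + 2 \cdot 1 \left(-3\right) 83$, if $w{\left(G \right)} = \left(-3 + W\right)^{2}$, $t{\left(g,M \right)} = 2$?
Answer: $-497$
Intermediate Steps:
$W = 2$
$w{\left(G \right)} = 1$ ($w{\left(G \right)} = \left(-3 + 2\right)^{2} = \left(-1\right)^{2} = 1$)
$w{\left(9 \right)} + 2 \cdot 1 \left(-3\right) 83 = 1 + 2 \cdot 1 \left(-3\right) 83 = 1 + 2 \left(-3\right) 83 = 1 - 498 = -497$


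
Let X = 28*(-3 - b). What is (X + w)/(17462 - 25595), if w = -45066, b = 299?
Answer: 53522/8133 ≈ 6.5808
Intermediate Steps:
X = -8456 (X = 28*(-3 - 1*299) = 28*(-3 - 299) = 28*(-302) = -8456)
(X + w)/(17462 - 25595) = (-8456 - 45066)/(17462 - 25595) = -53522/(-8133) = -53522*(-1/8133) = 53522/8133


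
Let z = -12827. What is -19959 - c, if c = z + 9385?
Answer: -16517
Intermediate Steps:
c = -3442 (c = -12827 + 9385 = -3442)
-19959 - c = -19959 - 1*(-3442) = -19959 + 3442 = -16517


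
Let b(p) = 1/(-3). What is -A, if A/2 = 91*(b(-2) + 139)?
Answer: -75712/3 ≈ -25237.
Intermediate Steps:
b(p) = -1/3
A = 75712/3 (A = 2*(91*(-1/3 + 139)) = 2*(91*(416/3)) = 2*(37856/3) = 75712/3 ≈ 25237.)
-A = -1*75712/3 = -75712/3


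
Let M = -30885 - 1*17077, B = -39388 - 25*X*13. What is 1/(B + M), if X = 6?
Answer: -1/89300 ≈ -1.1198e-5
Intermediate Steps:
B = -41338 (B = -39388 - 25*6*13 = -39388 - 150*13 = -39388 - 1*1950 = -39388 - 1950 = -41338)
M = -47962 (M = -30885 - 17077 = -47962)
1/(B + M) = 1/(-41338 - 47962) = 1/(-89300) = -1/89300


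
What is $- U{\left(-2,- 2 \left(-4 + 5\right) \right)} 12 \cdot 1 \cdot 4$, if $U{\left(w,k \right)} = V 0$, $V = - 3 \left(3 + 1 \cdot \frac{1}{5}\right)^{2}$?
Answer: $0$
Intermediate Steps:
$V = - \frac{768}{25}$ ($V = - 3 \left(3 + 1 \cdot \frac{1}{5}\right)^{2} = - 3 \left(3 + \frac{1}{5}\right)^{2} = - 3 \left(\frac{16}{5}\right)^{2} = \left(-3\right) \frac{256}{25} = - \frac{768}{25} \approx -30.72$)
$U{\left(w,k \right)} = 0$ ($U{\left(w,k \right)} = \left(- \frac{768}{25}\right) 0 = 0$)
$- U{\left(-2,- 2 \left(-4 + 5\right) \right)} 12 \cdot 1 \cdot 4 = - 0 \cdot 12 \cdot 1 \cdot 4 = - 0 \cdot 12 \cdot 4 = - 0 \cdot 48 = \left(-1\right) 0 = 0$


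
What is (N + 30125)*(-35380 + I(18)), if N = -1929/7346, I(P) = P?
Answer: -3912740251601/3673 ≈ -1.0653e+9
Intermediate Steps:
N = -1929/7346 (N = -1929*1/7346 = -1929/7346 ≈ -0.26259)
(N + 30125)*(-35380 + I(18)) = (-1929/7346 + 30125)*(-35380 + 18) = (221296321/7346)*(-35362) = -3912740251601/3673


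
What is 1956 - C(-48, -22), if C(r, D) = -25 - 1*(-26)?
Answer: 1955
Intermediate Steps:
C(r, D) = 1 (C(r, D) = -25 + 26 = 1)
1956 - C(-48, -22) = 1956 - 1*1 = 1956 - 1 = 1955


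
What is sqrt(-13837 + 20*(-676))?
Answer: I*sqrt(27357) ≈ 165.4*I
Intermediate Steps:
sqrt(-13837 + 20*(-676)) = sqrt(-13837 - 13520) = sqrt(-27357) = I*sqrt(27357)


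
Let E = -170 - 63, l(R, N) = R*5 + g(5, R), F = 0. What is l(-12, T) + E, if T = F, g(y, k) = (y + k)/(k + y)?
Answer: -292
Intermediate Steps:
g(y, k) = 1 (g(y, k) = (k + y)/(k + y) = 1)
T = 0
l(R, N) = 1 + 5*R (l(R, N) = R*5 + 1 = 5*R + 1 = 1 + 5*R)
E = -233
l(-12, T) + E = (1 + 5*(-12)) - 233 = (1 - 60) - 233 = -59 - 233 = -292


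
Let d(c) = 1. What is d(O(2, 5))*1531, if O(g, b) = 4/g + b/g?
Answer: 1531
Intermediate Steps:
d(O(2, 5))*1531 = 1*1531 = 1531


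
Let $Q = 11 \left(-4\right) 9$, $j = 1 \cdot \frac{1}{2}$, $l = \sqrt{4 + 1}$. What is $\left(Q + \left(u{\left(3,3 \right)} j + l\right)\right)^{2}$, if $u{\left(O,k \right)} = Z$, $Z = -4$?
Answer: $\left(398 - \sqrt{5}\right)^{2} \approx 1.5663 \cdot 10^{5}$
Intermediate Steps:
$u{\left(O,k \right)} = -4$
$l = \sqrt{5} \approx 2.2361$
$j = \frac{1}{2}$ ($j = 1 \cdot \frac{1}{2} = \frac{1}{2} \approx 0.5$)
$Q = -396$ ($Q = \left(-44\right) 9 = -396$)
$\left(Q + \left(u{\left(3,3 \right)} j + l\right)\right)^{2} = \left(-396 + \left(\left(-4\right) \frac{1}{2} + \sqrt{5}\right)\right)^{2} = \left(-396 - \left(2 - \sqrt{5}\right)\right)^{2} = \left(-398 + \sqrt{5}\right)^{2}$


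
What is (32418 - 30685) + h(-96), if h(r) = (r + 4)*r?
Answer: 10565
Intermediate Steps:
h(r) = r*(4 + r) (h(r) = (4 + r)*r = r*(4 + r))
(32418 - 30685) + h(-96) = (32418 - 30685) - 96*(4 - 96) = 1733 - 96*(-92) = 1733 + 8832 = 10565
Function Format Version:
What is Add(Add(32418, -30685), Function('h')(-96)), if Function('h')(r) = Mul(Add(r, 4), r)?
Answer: 10565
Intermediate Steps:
Function('h')(r) = Mul(r, Add(4, r)) (Function('h')(r) = Mul(Add(4, r), r) = Mul(r, Add(4, r)))
Add(Add(32418, -30685), Function('h')(-96)) = Add(Add(32418, -30685), Mul(-96, Add(4, -96))) = Add(1733, Mul(-96, -92)) = Add(1733, 8832) = 10565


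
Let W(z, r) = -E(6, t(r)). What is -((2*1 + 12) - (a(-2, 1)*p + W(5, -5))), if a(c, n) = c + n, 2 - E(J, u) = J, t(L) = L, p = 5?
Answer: -15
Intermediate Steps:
E(J, u) = 2 - J
W(z, r) = 4 (W(z, r) = -(2 - 1*6) = -(2 - 6) = -1*(-4) = 4)
-((2*1 + 12) - (a(-2, 1)*p + W(5, -5))) = -((2*1 + 12) - ((-2 + 1)*5 + 4)) = -((2 + 12) - (-1*5 + 4)) = -(14 - (-5 + 4)) = -(14 - 1*(-1)) = -(14 + 1) = -1*15 = -15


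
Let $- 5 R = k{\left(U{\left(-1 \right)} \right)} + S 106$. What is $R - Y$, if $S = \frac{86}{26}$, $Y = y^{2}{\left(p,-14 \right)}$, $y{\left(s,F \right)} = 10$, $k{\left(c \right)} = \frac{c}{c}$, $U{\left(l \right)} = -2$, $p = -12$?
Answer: $- \frac{11071}{65} \approx -170.32$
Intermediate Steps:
$k{\left(c \right)} = 1$
$Y = 100$ ($Y = 10^{2} = 100$)
$S = \frac{43}{13}$ ($S = 86 \cdot \frac{1}{26} = \frac{43}{13} \approx 3.3077$)
$R = - \frac{4571}{65}$ ($R = - \frac{1 + \frac{43}{13} \cdot 106}{5} = - \frac{1 + \frac{4558}{13}}{5} = \left(- \frac{1}{5}\right) \frac{4571}{13} = - \frac{4571}{65} \approx -70.323$)
$R - Y = - \frac{4571}{65} - 100 = - \frac{11071}{65}$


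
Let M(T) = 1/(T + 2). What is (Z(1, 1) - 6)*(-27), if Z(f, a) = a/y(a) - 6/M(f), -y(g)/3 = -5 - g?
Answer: 1293/2 ≈ 646.50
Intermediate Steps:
y(g) = 15 + 3*g (y(g) = -3*(-5 - g) = 15 + 3*g)
M(T) = 1/(2 + T)
Z(f, a) = -12 - 6*f + a/(15 + 3*a) (Z(f, a) = a/(15 + 3*a) - (12 + 6*f) = a/(15 + 3*a) - 6*(2 + f) = a/(15 + 3*a) + (-12 - 6*f) = -12 - 6*f + a/(15 + 3*a))
(Z(1, 1) - 6)*(-27) = ((1 - 18*(2 + 1)*(5 + 1))/(3*(5 + 1)) - 6)*(-27) = ((1/3)*(1 - 18*3*6)/6 - 6)*(-27) = ((1/3)*(1/6)*(1 - 324) - 6)*(-27) = ((1/3)*(1/6)*(-323) - 6)*(-27) = (-323/18 - 6)*(-27) = -431/18*(-27) = 1293/2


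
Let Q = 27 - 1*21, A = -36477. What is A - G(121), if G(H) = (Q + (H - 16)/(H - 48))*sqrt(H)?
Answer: -2668794/73 ≈ -36559.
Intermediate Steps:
Q = 6 (Q = 27 - 21 = 6)
G(H) = sqrt(H)*(6 + (-16 + H)/(-48 + H)) (G(H) = (6 + (H - 16)/(H - 48))*sqrt(H) = (6 + (-16 + H)/(-48 + H))*sqrt(H) = sqrt(H)*(6 + (-16 + H)/(-48 + H)))
A - G(121) = -36477 - sqrt(121)*(-304 + 7*121)/(-48 + 121) = -36477 - 11*(-304 + 847)/73 = -36477 - 11*543/73 = -36477 - 1*5973/73 = -36477 - 5973/73 = -2668794/73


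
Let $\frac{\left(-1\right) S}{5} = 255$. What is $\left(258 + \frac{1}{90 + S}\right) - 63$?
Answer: $\frac{231074}{1185} \approx 195.0$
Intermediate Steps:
$S = -1275$ ($S = \left(-5\right) 255 = -1275$)
$\left(258 + \frac{1}{90 + S}\right) - 63 = \left(258 + \frac{1}{90 - 1275}\right) - 63 = \left(258 + \frac{1}{-1185}\right) - 63 = \left(258 - \frac{1}{1185}\right) - 63 = \frac{305729}{1185} - 63 = \frac{231074}{1185}$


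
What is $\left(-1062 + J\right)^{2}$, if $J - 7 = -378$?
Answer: $2053489$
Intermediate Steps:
$J = -371$ ($J = 7 - 378 = -371$)
$\left(-1062 + J\right)^{2} = \left(-1062 - 371\right)^{2} = \left(-1433\right)^{2} = 2053489$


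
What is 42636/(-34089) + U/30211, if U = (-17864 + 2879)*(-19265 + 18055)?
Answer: 18691168438/31207963 ≈ 598.92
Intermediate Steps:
U = 18131850 (U = -14985*(-1210) = 18131850)
42636/(-34089) + U/30211 = 42636/(-34089) + 18131850/30211 = 42636*(-1/34089) + 18131850*(1/30211) = -1292/1033 + 18131850/30211 = 18691168438/31207963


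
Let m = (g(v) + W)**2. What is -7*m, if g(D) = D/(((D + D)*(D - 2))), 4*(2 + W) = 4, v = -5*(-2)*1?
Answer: -1575/256 ≈ -6.1523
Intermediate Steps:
v = 10 (v = 10*1 = 10)
W = -1 (W = -2 + (1/4)*4 = -2 + 1 = -1)
g(D) = 1/(2*(-2 + D)) (g(D) = D/(((2*D)*(-2 + D))) = D/((2*D*(-2 + D))) = D*(1/(2*D*(-2 + D))) = 1/(2*(-2 + D)))
m = 225/256 (m = (1/(2*(-2 + 10)) - 1)**2 = ((1/2)/8 - 1)**2 = ((1/2)*(1/8) - 1)**2 = (1/16 - 1)**2 = (-15/16)**2 = 225/256 ≈ 0.87891)
-7*m = -7*225/256 = -1575/256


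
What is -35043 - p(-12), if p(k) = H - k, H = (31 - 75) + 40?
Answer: -35051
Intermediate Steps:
H = -4 (H = -44 + 40 = -4)
p(k) = -4 - k
-35043 - p(-12) = -35043 - (-4 - 1*(-12)) = -35043 - (-4 + 12) = -35043 - 1*8 = -35043 - 8 = -35051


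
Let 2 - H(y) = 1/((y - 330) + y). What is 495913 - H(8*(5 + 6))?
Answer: 76370293/154 ≈ 4.9591e+5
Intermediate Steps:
H(y) = 2 - 1/(-330 + 2*y) (H(y) = 2 - 1/((y - 330) + y) = 2 - 1/((-330 + y) + y) = 2 - 1/(-330 + 2*y))
495913 - H(8*(5 + 6)) = 495913 - (-661 + 4*(8*(5 + 6)))/(2*(-165 + 8*(5 + 6))) = 495913 - (-661 + 4*(8*11))/(2*(-165 + 8*11)) = 495913 - (-661 + 4*88)/(2*(-165 + 88)) = 495913 - (-661 + 352)/(2*(-77)) = 495913 - (-1)*(-309)/(2*77) = 495913 - 1*309/154 = 495913 - 309/154 = 76370293/154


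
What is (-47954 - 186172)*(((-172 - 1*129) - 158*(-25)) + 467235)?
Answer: -110246187384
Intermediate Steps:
(-47954 - 186172)*(((-172 - 1*129) - 158*(-25)) + 467235) = -234126*(((-172 - 129) + 3950) + 467235) = -234126*((-301 + 3950) + 467235) = -234126*(3649 + 467235) = -234126*470884 = -110246187384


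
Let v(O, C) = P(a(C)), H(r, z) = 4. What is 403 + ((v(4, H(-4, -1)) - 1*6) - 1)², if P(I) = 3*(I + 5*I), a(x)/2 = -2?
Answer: 6644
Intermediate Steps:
a(x) = -4 (a(x) = 2*(-2) = -4)
P(I) = 18*I (P(I) = 3*(6*I) = 18*I)
v(O, C) = -72 (v(O, C) = 18*(-4) = -72)
403 + ((v(4, H(-4, -1)) - 1*6) - 1)² = 403 + ((-72 - 1*6) - 1)² = 403 + ((-72 - 6) - 1)² = 403 + (-78 - 1)² = 403 + (-79)² = 403 + 6241 = 6644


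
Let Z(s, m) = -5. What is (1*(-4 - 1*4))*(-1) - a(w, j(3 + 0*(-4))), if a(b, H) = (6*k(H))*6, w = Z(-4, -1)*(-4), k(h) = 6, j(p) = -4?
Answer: -208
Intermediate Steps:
w = 20 (w = -5*(-4) = 20)
a(b, H) = 216 (a(b, H) = (6*6)*6 = 36*6 = 216)
(1*(-4 - 1*4))*(-1) - a(w, j(3 + 0*(-4))) = (1*(-4 - 1*4))*(-1) - 1*216 = (1*(-4 - 4))*(-1) - 216 = (1*(-8))*(-1) - 216 = -8*(-1) - 216 = 8 - 216 = -208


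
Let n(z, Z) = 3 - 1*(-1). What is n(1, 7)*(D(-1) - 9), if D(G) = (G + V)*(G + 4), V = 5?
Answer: 12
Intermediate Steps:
n(z, Z) = 4 (n(z, Z) = 3 + 1 = 4)
D(G) = (4 + G)*(5 + G) (D(G) = (G + 5)*(G + 4) = (5 + G)*(4 + G) = (4 + G)*(5 + G))
n(1, 7)*(D(-1) - 9) = 4*((20 + (-1)² + 9*(-1)) - 9) = 4*((20 + 1 - 9) - 9) = 4*(12 - 9) = 4*3 = 12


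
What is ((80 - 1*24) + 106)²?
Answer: 26244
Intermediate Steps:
((80 - 1*24) + 106)² = ((80 - 24) + 106)² = (56 + 106)² = 162² = 26244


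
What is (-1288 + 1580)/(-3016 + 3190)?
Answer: 146/87 ≈ 1.6782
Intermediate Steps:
(-1288 + 1580)/(-3016 + 3190) = 292/174 = 292*(1/174) = 146/87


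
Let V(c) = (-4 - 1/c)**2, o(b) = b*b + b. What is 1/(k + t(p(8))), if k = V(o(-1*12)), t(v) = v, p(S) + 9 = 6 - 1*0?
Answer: 17424/227569 ≈ 0.076566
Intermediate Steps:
p(S) = -3 (p(S) = -9 + (6 - 1*0) = -9 + (6 + 0) = -9 + 6 = -3)
o(b) = b + b**2 (o(b) = b**2 + b = b + b**2)
k = 279841/17424 (k = (1 + 4*((-1*12)*(1 - 1*12)))**2/((-1*12)*(1 - 1*12))**2 = (1 + 4*(-12*(1 - 12)))**2/(-12*(1 - 12))**2 = (1 + 4*(-12*(-11)))**2/(-12*(-11))**2 = (1 + 4*132)**2/132**2 = (1 + 528)**2/17424 = (1/17424)*529**2 = (1/17424)*279841 = 279841/17424 ≈ 16.061)
1/(k + t(p(8))) = 1/(279841/17424 - 3) = 1/(227569/17424) = 17424/227569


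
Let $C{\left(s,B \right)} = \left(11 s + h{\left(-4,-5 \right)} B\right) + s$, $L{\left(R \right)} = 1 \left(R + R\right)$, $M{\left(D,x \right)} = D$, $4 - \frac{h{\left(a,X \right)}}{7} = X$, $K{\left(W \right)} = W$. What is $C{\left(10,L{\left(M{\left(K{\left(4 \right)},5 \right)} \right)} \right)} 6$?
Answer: $3744$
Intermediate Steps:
$h{\left(a,X \right)} = 28 - 7 X$
$L{\left(R \right)} = 2 R$ ($L{\left(R \right)} = 1 \cdot 2 R = 2 R$)
$C{\left(s,B \right)} = 12 s + 63 B$ ($C{\left(s,B \right)} = \left(11 s + \left(28 - -35\right) B\right) + s = \left(11 s + \left(28 + 35\right) B\right) + s = \left(11 s + 63 B\right) + s = 12 s + 63 B$)
$C{\left(10,L{\left(M{\left(K{\left(4 \right)},5 \right)} \right)} \right)} 6 = \left(12 \cdot 10 + 63 \cdot 2 \cdot 4\right) 6 = \left(120 + 63 \cdot 8\right) 6 = \left(120 + 504\right) 6 = 624 \cdot 6 = 3744$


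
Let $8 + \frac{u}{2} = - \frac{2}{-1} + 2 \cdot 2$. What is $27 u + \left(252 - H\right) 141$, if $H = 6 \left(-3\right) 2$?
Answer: $40500$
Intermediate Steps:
$H = -36$ ($H = \left(-18\right) 2 = -36$)
$u = -4$ ($u = -16 + 2 \left(- \frac{2}{-1} + 2 \cdot 2\right) = -16 + 2 \left(\left(-2\right) \left(-1\right) + 4\right) = -16 + 2 \left(2 + 4\right) = -16 + 2 \cdot 6 = -16 + 12 = -4$)
$27 u + \left(252 - H\right) 141 = 27 \left(-4\right) + \left(252 - -36\right) 141 = -108 + \left(252 + 36\right) 141 = -108 + 288 \cdot 141 = -108 + 40608 = 40500$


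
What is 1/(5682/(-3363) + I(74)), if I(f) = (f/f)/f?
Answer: -82954/139035 ≈ -0.59664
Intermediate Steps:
I(f) = 1/f
1/(5682/(-3363) + I(74)) = 1/(5682/(-3363) + 1/74) = 1/(5682*(-1/3363) + 1/74) = 1/(-1894/1121 + 1/74) = 1/(-139035/82954) = -82954/139035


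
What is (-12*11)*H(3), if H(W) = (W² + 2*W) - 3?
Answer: -1584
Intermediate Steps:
H(W) = -3 + W² + 2*W
(-12*11)*H(3) = (-12*11)*(-3 + 3² + 2*3) = -132*(-3 + 9 + 6) = -132*12 = -1584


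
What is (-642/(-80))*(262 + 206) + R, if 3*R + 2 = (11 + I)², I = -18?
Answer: 113141/30 ≈ 3771.4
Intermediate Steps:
R = 47/3 (R = -⅔ + (11 - 18)²/3 = -⅔ + (⅓)*(-7)² = -⅔ + (⅓)*49 = -⅔ + 49/3 = 47/3 ≈ 15.667)
(-642/(-80))*(262 + 206) + R = (-642/(-80))*(262 + 206) + 47/3 = -642*(-1/80)*468 + 47/3 = (321/40)*468 + 47/3 = 37557/10 + 47/3 = 113141/30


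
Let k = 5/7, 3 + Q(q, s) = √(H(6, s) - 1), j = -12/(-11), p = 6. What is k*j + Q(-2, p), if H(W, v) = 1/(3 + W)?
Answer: -171/77 + 2*I*√2/3 ≈ -2.2208 + 0.94281*I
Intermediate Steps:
j = 12/11 (j = -12*(-1/11) = 12/11 ≈ 1.0909)
Q(q, s) = -3 + 2*I*√2/3 (Q(q, s) = -3 + √(1/(3 + 6) - 1) = -3 + √(1/9 - 1) = -3 + √(⅑ - 1) = -3 + √(-8/9) = -3 + 2*I*√2/3)
k = 5/7 (k = 5*(⅐) = 5/7 ≈ 0.71429)
k*j + Q(-2, p) = (5/7)*(12/11) + (-3 + 2*I*√2/3) = 60/77 + (-3 + 2*I*√2/3) = -171/77 + 2*I*√2/3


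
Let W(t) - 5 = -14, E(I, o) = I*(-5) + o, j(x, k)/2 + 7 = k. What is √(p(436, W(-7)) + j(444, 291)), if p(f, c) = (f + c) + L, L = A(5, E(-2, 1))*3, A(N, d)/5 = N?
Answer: √1070 ≈ 32.711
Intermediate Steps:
j(x, k) = -14 + 2*k
E(I, o) = o - 5*I (E(I, o) = -5*I + o = o - 5*I)
W(t) = -9 (W(t) = 5 - 14 = -9)
A(N, d) = 5*N
L = 75 (L = (5*5)*3 = 25*3 = 75)
p(f, c) = 75 + c + f (p(f, c) = (f + c) + 75 = (c + f) + 75 = 75 + c + f)
√(p(436, W(-7)) + j(444, 291)) = √((75 - 9 + 436) + (-14 + 2*291)) = √(502 + (-14 + 582)) = √(502 + 568) = √1070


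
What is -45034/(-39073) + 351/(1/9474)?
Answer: 129932383336/39073 ≈ 3.3254e+6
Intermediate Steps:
-45034/(-39073) + 351/(1/9474) = -45034*(-1/39073) + 351/(1/9474) = 45034/39073 + 351*9474 = 45034/39073 + 3325374 = 129932383336/39073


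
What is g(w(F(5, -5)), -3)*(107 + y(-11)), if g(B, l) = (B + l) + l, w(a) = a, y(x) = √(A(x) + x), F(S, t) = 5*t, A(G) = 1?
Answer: -3317 - 31*I*√10 ≈ -3317.0 - 98.031*I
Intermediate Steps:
y(x) = √(1 + x)
g(B, l) = B + 2*l
g(w(F(5, -5)), -3)*(107 + y(-11)) = (5*(-5) + 2*(-3))*(107 + √(1 - 11)) = (-25 - 6)*(107 + √(-10)) = -31*(107 + I*√10) = -3317 - 31*I*√10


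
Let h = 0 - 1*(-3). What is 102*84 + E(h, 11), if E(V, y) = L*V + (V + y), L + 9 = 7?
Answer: 8576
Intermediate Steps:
L = -2 (L = -9 + 7 = -2)
h = 3 (h = 0 + 3 = 3)
E(V, y) = y - V (E(V, y) = -2*V + (V + y) = y - V)
102*84 + E(h, 11) = 102*84 + (11 - 1*3) = 8568 + (11 - 3) = 8568 + 8 = 8576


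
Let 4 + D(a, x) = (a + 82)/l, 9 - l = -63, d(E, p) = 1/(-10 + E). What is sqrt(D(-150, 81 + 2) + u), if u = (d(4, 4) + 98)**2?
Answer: sqrt(344391)/6 ≈ 97.808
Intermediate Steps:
l = 72 (l = 9 - 1*(-63) = 9 + 63 = 72)
D(a, x) = -103/36 + a/72 (D(a, x) = -4 + (a + 82)/72 = -4 + (82 + a)*(1/72) = -4 + (41/36 + a/72) = -103/36 + a/72)
u = 344569/36 (u = (1/(-10 + 4) + 98)**2 = (1/(-6) + 98)**2 = (-1/6 + 98)**2 = (587/6)**2 = 344569/36 ≈ 9571.4)
sqrt(D(-150, 81 + 2) + u) = sqrt((-103/36 + (1/72)*(-150)) + 344569/36) = sqrt((-103/36 - 25/12) + 344569/36) = sqrt(-89/18 + 344569/36) = sqrt(114797/12) = sqrt(344391)/6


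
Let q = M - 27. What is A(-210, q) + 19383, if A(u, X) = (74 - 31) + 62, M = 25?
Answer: 19488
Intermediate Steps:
q = -2 (q = 25 - 27 = -2)
A(u, X) = 105 (A(u, X) = 43 + 62 = 105)
A(-210, q) + 19383 = 105 + 19383 = 19488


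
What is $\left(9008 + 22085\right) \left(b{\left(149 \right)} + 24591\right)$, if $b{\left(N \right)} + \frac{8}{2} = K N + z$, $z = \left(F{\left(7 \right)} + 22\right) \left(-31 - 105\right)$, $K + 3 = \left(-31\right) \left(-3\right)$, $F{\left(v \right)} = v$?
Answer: $1058809929$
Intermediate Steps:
$K = 90$ ($K = -3 - -93 = -3 + 93 = 90$)
$z = -3944$ ($z = \left(7 + 22\right) \left(-31 - 105\right) = 29 \left(-136\right) = -3944$)
$b{\left(N \right)} = -3948 + 90 N$ ($b{\left(N \right)} = -4 + \left(90 N - 3944\right) = -4 + \left(-3944 + 90 N\right) = -3948 + 90 N$)
$\left(9008 + 22085\right) \left(b{\left(149 \right)} + 24591\right) = \left(9008 + 22085\right) \left(\left(-3948 + 90 \cdot 149\right) + 24591\right) = 31093 \left(\left(-3948 + 13410\right) + 24591\right) = 31093 \left(9462 + 24591\right) = 31093 \cdot 34053 = 1058809929$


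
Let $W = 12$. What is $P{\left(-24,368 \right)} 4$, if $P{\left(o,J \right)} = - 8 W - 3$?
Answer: $-396$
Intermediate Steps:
$P{\left(o,J \right)} = -99$ ($P{\left(o,J \right)} = \left(-8\right) 12 - 3 = -96 - 3 = -99$)
$P{\left(-24,368 \right)} 4 = \left(-99\right) 4 = -396$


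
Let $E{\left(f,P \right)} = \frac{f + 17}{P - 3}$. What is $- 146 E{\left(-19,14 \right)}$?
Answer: $\frac{292}{11} \approx 26.545$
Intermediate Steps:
$E{\left(f,P \right)} = \frac{17 + f}{-3 + P}$
$- 146 E{\left(-19,14 \right)} = - 146 \frac{17 - 19}{-3 + 14} = - 146 \cdot \frac{1}{11} \left(-2\right) = \left(-146\right) \left(- \frac{2}{11}\right) = \frac{292}{11}$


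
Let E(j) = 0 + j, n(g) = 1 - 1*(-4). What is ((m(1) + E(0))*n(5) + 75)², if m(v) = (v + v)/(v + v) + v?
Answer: 7225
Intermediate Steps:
n(g) = 5 (n(g) = 1 + 4 = 5)
E(j) = j
m(v) = 1 + v (m(v) = (2*v)/((2*v)) + v = (2*v)*(1/(2*v)) + v = 1 + v)
((m(1) + E(0))*n(5) + 75)² = (((1 + 1) + 0)*5 + 75)² = ((2 + 0)*5 + 75)² = (2*5 + 75)² = (10 + 75)² = 85² = 7225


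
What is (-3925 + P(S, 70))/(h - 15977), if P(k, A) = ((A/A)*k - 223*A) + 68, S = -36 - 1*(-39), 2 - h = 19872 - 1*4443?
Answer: 1622/2617 ≈ 0.61979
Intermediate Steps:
h = -15427 (h = 2 - (19872 - 1*4443) = 2 - (19872 - 4443) = 2 - 1*15429 = 2 - 15429 = -15427)
S = 3 (S = -36 + 39 = 3)
P(k, A) = 68 + k - 223*A (P(k, A) = (1*k - 223*A) + 68 = (k - 223*A) + 68 = 68 + k - 223*A)
(-3925 + P(S, 70))/(h - 15977) = (-3925 + (68 + 3 - 223*70))/(-15427 - 15977) = (-3925 + (68 + 3 - 15610))/(-31404) = (-3925 - 15539)*(-1/31404) = -19464*(-1/31404) = 1622/2617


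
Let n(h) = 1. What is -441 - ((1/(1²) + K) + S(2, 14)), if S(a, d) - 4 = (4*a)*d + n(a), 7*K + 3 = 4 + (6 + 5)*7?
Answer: -3991/7 ≈ -570.14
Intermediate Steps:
K = 78/7 (K = -3/7 + (4 + (6 + 5)*7)/7 = -3/7 + (4 + 11*7)/7 = -3/7 + (4 + 77)/7 = -3/7 + (⅐)*81 = -3/7 + 81/7 = 78/7 ≈ 11.143)
S(a, d) = 5 + 4*a*d (S(a, d) = 4 + ((4*a)*d + 1) = 4 + (4*a*d + 1) = 4 + (1 + 4*a*d) = 5 + 4*a*d)
-441 - ((1/(1²) + K) + S(2, 14)) = -441 - ((1/(1²) + 78/7) + (5 + 4*2*14)) = -441 - ((1/1 + 78/7) + (5 + 112)) = -441 - ((1 + 78/7) + 117) = -441 - (85/7 + 117) = -441 - 1*904/7 = -441 - 904/7 = -3991/7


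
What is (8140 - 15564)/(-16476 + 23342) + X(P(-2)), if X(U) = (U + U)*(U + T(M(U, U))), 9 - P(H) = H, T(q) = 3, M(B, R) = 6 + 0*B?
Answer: 1053652/3433 ≈ 306.92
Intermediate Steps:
M(B, R) = 6 (M(B, R) = 6 + 0 = 6)
P(H) = 9 - H
X(U) = 2*U*(3 + U) (X(U) = (U + U)*(U + 3) = (2*U)*(3 + U) = 2*U*(3 + U))
(8140 - 15564)/(-16476 + 23342) + X(P(-2)) = (8140 - 15564)/(-16476 + 23342) + 2*(9 - 1*(-2))*(3 + (9 - 1*(-2))) = -7424/6866 + 2*(9 + 2)*(3 + (9 + 2)) = -7424*1/6866 + 2*11*(3 + 11) = -3712/3433 + 2*11*14 = -3712/3433 + 308 = 1053652/3433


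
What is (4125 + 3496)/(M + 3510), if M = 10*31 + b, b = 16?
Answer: 7621/3836 ≈ 1.9867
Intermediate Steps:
M = 326 (M = 10*31 + 16 = 310 + 16 = 326)
(4125 + 3496)/(M + 3510) = (4125 + 3496)/(326 + 3510) = 7621/3836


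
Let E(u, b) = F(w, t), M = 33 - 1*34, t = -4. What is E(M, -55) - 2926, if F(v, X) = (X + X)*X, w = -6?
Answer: -2894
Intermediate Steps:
F(v, X) = 2*X² (F(v, X) = (2*X)*X = 2*X²)
M = -1 (M = 33 - 34 = -1)
E(u, b) = 32 (E(u, b) = 2*(-4)² = 2*16 = 32)
E(M, -55) - 2926 = 32 - 2926 = -2894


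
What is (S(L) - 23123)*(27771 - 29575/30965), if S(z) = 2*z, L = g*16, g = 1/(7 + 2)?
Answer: -35784715195600/55737 ≈ -6.4203e+8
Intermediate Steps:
g = ⅑ (g = 1/9 = ⅑ ≈ 0.11111)
L = 16/9 (L = (⅑)*16 = 16/9 ≈ 1.7778)
(S(L) - 23123)*(27771 - 29575/30965) = (2*(16/9) - 23123)*(27771 - 29575/30965) = (32/9 - 23123)*(27771 - 29575*1/30965) = -208075*(27771 - 5915/6193)/9 = -208075/9*171979888/6193 = -35784715195600/55737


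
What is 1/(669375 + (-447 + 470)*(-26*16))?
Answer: 1/659807 ≈ 1.5156e-6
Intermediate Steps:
1/(669375 + (-447 + 470)*(-26*16)) = 1/(669375 + 23*(-416)) = 1/(669375 - 9568) = 1/659807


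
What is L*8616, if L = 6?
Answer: 51696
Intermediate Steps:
L*8616 = 6*8616 = 51696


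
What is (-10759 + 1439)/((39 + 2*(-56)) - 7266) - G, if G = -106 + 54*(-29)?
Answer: 12280128/7339 ≈ 1673.3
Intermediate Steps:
G = -1672 (G = -106 - 1566 = -1672)
(-10759 + 1439)/((39 + 2*(-56)) - 7266) - G = (-10759 + 1439)/((39 + 2*(-56)) - 7266) - 1*(-1672) = -9320/((39 - 112) - 7266) + 1672 = -9320/(-73 - 7266) + 1672 = -9320/(-7339) + 1672 = -9320*(-1/7339) + 1672 = 9320/7339 + 1672 = 12280128/7339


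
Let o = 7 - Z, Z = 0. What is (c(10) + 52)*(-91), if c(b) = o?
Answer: -5369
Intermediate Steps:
o = 7 (o = 7 - 1*0 = 7 + 0 = 7)
c(b) = 7
(c(10) + 52)*(-91) = (7 + 52)*(-91) = 59*(-91) = -5369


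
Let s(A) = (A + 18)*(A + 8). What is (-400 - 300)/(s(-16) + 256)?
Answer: -35/12 ≈ -2.9167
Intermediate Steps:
s(A) = (8 + A)*(18 + A) (s(A) = (18 + A)*(8 + A) = (8 + A)*(18 + A))
(-400 - 300)/(s(-16) + 256) = (-400 - 300)/((144 + (-16)² + 26*(-16)) + 256) = -700/((144 + 256 - 416) + 256) = -700/(-16 + 256) = -700/240 = -700*1/240 = -35/12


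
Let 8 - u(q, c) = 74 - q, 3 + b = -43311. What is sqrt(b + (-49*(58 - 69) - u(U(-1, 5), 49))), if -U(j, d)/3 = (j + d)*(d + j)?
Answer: I*sqrt(42661) ≈ 206.55*I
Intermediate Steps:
b = -43314 (b = -3 - 43311 = -43314)
U(j, d) = -3*(d + j)**2 (U(j, d) = -3*(j + d)*(d + j) = -3*(d + j)*(d + j) = -3*(d + j)**2)
u(q, c) = -66 + q (u(q, c) = 8 - (74 - q) = 8 + (-74 + q) = -66 + q)
sqrt(b + (-49*(58 - 69) - u(U(-1, 5), 49))) = sqrt(-43314 + (-49*(58 - 69) - (-66 - 3*(5 - 1)**2))) = sqrt(-43314 + (-49*(-11) - (-66 - 3*4**2))) = sqrt(-43314 + (539 - (-66 - 3*16))) = sqrt(-43314 + (539 - (-66 - 48))) = sqrt(-43314 + (539 - 1*(-114))) = sqrt(-43314 + (539 + 114)) = sqrt(-43314 + 653) = sqrt(-42661) = I*sqrt(42661)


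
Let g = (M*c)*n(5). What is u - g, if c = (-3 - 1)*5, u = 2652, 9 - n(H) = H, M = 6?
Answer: 3132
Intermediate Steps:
n(H) = 9 - H
c = -20 (c = -4*5 = -20)
g = -480 (g = (6*(-20))*(9 - 1*5) = -120*(9 - 5) = -120*4 = -480)
u - g = 2652 - 1*(-480) = 2652 + 480 = 3132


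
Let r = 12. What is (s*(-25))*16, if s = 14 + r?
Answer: -10400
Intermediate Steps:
s = 26 (s = 14 + 12 = 26)
(s*(-25))*16 = (26*(-25))*16 = -650*16 = -10400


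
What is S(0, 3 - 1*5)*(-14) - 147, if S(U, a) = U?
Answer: -147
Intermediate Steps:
S(0, 3 - 1*5)*(-14) - 147 = 0*(-14) - 147 = 0 - 147 = -147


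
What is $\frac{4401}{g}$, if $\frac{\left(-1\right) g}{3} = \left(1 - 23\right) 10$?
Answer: $\frac{1467}{220} \approx 6.6682$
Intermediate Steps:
$g = 660$ ($g = - 3 \left(1 - 23\right) 10 = - 3 \left(\left(-22\right) 10\right) = \left(-3\right) \left(-220\right) = 660$)
$\frac{4401}{g} = \frac{4401}{660} = 4401 \cdot \frac{1}{660} = \frac{1467}{220}$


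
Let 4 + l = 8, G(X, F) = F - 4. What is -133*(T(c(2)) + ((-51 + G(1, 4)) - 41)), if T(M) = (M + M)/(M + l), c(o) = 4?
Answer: 12103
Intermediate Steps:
G(X, F) = -4 + F
l = 4 (l = -4 + 8 = 4)
T(M) = 2*M/(4 + M) (T(M) = (M + M)/(M + 4) = (2*M)/(4 + M) = 2*M/(4 + M))
-133*(T(c(2)) + ((-51 + G(1, 4)) - 41)) = -133*(2*4/(4 + 4) + ((-51 + (-4 + 4)) - 41)) = -133*(2*4/8 + ((-51 + 0) - 41)) = -133*(2*4*(1/8) + (-51 - 41)) = -133*(1 - 92) = -133*(-91) = 12103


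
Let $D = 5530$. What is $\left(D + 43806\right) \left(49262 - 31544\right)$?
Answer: $874135248$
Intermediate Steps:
$\left(D + 43806\right) \left(49262 - 31544\right) = \left(5530 + 43806\right) \left(49262 - 31544\right) = 49336 \cdot 17718 = 874135248$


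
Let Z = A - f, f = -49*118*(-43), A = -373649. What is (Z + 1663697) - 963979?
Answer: 77443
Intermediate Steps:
f = 248626 (f = -5782*(-43) = 248626)
Z = -622275 (Z = -373649 - 1*248626 = -373649 - 248626 = -622275)
(Z + 1663697) - 963979 = (-622275 + 1663697) - 963979 = 1041422 - 963979 = 77443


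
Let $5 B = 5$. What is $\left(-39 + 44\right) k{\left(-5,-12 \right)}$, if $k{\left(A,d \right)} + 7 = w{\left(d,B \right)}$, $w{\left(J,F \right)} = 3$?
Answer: $-20$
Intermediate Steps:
$B = 1$ ($B = \frac{1}{5} \cdot 5 = 1$)
$k{\left(A,d \right)} = -4$ ($k{\left(A,d \right)} = -7 + 3 = -4$)
$\left(-39 + 44\right) k{\left(-5,-12 \right)} = \left(-39 + 44\right) \left(-4\right) = 5 \left(-4\right) = -20$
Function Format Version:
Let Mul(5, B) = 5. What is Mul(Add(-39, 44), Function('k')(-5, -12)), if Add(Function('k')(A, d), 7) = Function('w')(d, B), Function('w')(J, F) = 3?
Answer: -20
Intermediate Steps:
B = 1 (B = Mul(Rational(1, 5), 5) = 1)
Function('k')(A, d) = -4 (Function('k')(A, d) = Add(-7, 3) = -4)
Mul(Add(-39, 44), Function('k')(-5, -12)) = Mul(Add(-39, 44), -4) = Mul(5, -4) = -20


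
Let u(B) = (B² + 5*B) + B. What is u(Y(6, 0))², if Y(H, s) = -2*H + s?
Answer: 5184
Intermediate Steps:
Y(H, s) = s - 2*H
u(B) = B² + 6*B
u(Y(6, 0))² = ((0 - 2*6)*(6 + (0 - 2*6)))² = ((0 - 12)*(6 + (0 - 12)))² = (-12*(6 - 12))² = (-12*(-6))² = 72² = 5184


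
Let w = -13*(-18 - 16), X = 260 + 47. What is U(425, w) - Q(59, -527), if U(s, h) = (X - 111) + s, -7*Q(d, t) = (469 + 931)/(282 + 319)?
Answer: 373421/601 ≈ 621.33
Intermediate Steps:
Q(d, t) = -200/601 (Q(d, t) = -(469 + 931)/(7*(282 + 319)) = -200/601)
X = 307
w = 442 (w = -13*(-34) = 442)
U(s, h) = 196 + s (U(s, h) = (307 - 111) + s = 196 + s)
U(425, w) - Q(59, -527) = (196 + 425) - 1*(-200/601) = 621 + 200/601 = 373421/601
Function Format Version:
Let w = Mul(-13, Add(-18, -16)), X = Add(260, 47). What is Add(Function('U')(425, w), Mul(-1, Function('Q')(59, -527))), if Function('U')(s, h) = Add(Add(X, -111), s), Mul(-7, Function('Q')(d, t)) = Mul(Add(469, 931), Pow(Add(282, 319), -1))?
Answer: Rational(373421, 601) ≈ 621.33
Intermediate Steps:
Function('Q')(d, t) = Rational(-200, 601) (Function('Q')(d, t) = Mul(Rational(-1, 7), Mul(Add(469, 931), Pow(Add(282, 319), -1))) = Mul(Rational(-1, 7), Mul(1400, Pow(601, -1))) = Mul(Rational(-1, 7), Mul(1400, Rational(1, 601))) = Mul(Rational(-1, 7), Rational(1400, 601)) = Rational(-200, 601))
X = 307
w = 442 (w = Mul(-13, -34) = 442)
Function('U')(s, h) = Add(196, s) (Function('U')(s, h) = Add(Add(307, -111), s) = Add(196, s))
Add(Function('U')(425, w), Mul(-1, Function('Q')(59, -527))) = Add(Add(196, 425), Mul(-1, Rational(-200, 601))) = Add(621, Rational(200, 601)) = Rational(373421, 601)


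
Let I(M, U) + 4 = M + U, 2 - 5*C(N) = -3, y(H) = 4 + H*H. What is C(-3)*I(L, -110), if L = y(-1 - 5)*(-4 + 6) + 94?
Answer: 60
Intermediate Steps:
y(H) = 4 + H²
C(N) = 1 (C(N) = ⅖ - ⅕*(-3) = ⅖ + ⅗ = 1)
L = 174 (L = (4 + (-1 - 5)²)*(-4 + 6) + 94 = (4 + (-6)²)*2 + 94 = (4 + 36)*2 + 94 = 40*2 + 94 = 80 + 94 = 174)
I(M, U) = -4 + M + U (I(M, U) = -4 + (M + U) = -4 + M + U)
C(-3)*I(L, -110) = 1*(-4 + 174 - 110) = 1*60 = 60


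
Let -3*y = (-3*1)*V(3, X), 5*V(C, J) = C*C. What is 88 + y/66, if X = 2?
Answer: 9683/110 ≈ 88.027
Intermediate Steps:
V(C, J) = C²/5 (V(C, J) = (C*C)/5 = C²/5)
y = 9/5 (y = -(-3*1)*(⅕)*3²/3 = -(-1)*(⅕)*9 = -(-1)*9/5 = -⅓*(-27/5) = 9/5 ≈ 1.8000)
88 + y/66 = 88 + (9/5)/66 = 88 + (9/5)*(1/66) = 88 + 3/110 = 9683/110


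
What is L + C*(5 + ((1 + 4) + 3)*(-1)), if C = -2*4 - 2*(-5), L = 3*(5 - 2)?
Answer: 3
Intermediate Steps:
L = 9 (L = 3*3 = 9)
C = 2 (C = -8 + 10 = 2)
L + C*(5 + ((1 + 4) + 3)*(-1)) = 9 + 2*(5 + ((1 + 4) + 3)*(-1)) = 9 + 2*(5 + (5 + 3)*(-1)) = 9 + 2*(5 + 8*(-1)) = 9 + 2*(5 - 8) = 9 + 2*(-3) = 9 - 6 = 3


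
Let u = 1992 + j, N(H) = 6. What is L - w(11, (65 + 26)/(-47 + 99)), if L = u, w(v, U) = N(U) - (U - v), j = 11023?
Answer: 51999/4 ≈ 13000.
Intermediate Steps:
w(v, U) = 6 + v - U (w(v, U) = 6 - (U - v) = 6 + (v - U) = 6 + v - U)
u = 13015 (u = 1992 + 11023 = 13015)
L = 13015
L - w(11, (65 + 26)/(-47 + 99)) = 13015 - (6 + 11 - (65 + 26)/(-47 + 99)) = 13015 - (6 + 11 - 91/52) = 13015 - (6 + 11 - 1*7/4) = 13015 - (6 + 11 - 7/4) = 13015 - 1*61/4 = 13015 - 61/4 = 51999/4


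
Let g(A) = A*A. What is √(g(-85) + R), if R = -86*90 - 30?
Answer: I*√545 ≈ 23.345*I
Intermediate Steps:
g(A) = A²
R = -7770 (R = -7740 - 30 = -7770)
√(g(-85) + R) = √((-85)² - 7770) = √(7225 - 7770) = √(-545) = I*√545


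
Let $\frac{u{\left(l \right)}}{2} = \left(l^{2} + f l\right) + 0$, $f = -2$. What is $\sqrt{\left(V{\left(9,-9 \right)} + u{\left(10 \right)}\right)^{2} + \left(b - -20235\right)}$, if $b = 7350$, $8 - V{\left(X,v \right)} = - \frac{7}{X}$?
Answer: $\frac{\sqrt{4541746}}{9} \approx 236.79$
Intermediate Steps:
$V{\left(X,v \right)} = 8 + \frac{7}{X}$ ($V{\left(X,v \right)} = 8 - - \frac{7}{X} = 8 + \frac{7}{X}$)
$u{\left(l \right)} = - 4 l + 2 l^{2}$ ($u{\left(l \right)} = 2 \left(\left(l^{2} - 2 l\right) + 0\right) = 2 \left(l^{2} - 2 l\right) = - 4 l + 2 l^{2}$)
$\sqrt{\left(V{\left(9,-9 \right)} + u{\left(10 \right)}\right)^{2} + \left(b - -20235\right)} = \sqrt{\left(\left(8 + \frac{7}{9}\right) + 2 \cdot 10 \left(-2 + 10\right)\right)^{2} + \left(7350 - -20235\right)} = \sqrt{\left(\left(8 + 7 \cdot \frac{1}{9}\right) + 2 \cdot 10 \cdot 8\right)^{2} + \left(7350 + 20235\right)} = \sqrt{\left(\left(8 + \frac{7}{9}\right) + 160\right)^{2} + 27585} = \sqrt{\left(\frac{79}{9} + 160\right)^{2} + 27585} = \sqrt{\left(\frac{1519}{9}\right)^{2} + 27585} = \sqrt{\frac{2307361}{81} + 27585} = \sqrt{\frac{4541746}{81}} = \frac{\sqrt{4541746}}{9}$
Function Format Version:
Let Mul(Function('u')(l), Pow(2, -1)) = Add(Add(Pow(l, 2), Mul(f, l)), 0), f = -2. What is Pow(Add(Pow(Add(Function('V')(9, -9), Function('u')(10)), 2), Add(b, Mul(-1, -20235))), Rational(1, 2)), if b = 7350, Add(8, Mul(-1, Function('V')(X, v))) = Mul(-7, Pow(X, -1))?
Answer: Mul(Rational(1, 9), Pow(4541746, Rational(1, 2))) ≈ 236.79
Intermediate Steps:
Function('V')(X, v) = Add(8, Mul(7, Pow(X, -1))) (Function('V')(X, v) = Add(8, Mul(-1, Mul(-7, Pow(X, -1)))) = Add(8, Mul(7, Pow(X, -1))))
Function('u')(l) = Add(Mul(-4, l), Mul(2, Pow(l, 2))) (Function('u')(l) = Mul(2, Add(Add(Pow(l, 2), Mul(-2, l)), 0)) = Mul(2, Add(Pow(l, 2), Mul(-2, l))) = Add(Mul(-4, l), Mul(2, Pow(l, 2))))
Pow(Add(Pow(Add(Function('V')(9, -9), Function('u')(10)), 2), Add(b, Mul(-1, -20235))), Rational(1, 2)) = Pow(Add(Pow(Add(Add(8, Mul(7, Pow(9, -1))), Mul(2, 10, Add(-2, 10))), 2), Add(7350, Mul(-1, -20235))), Rational(1, 2)) = Pow(Add(Pow(Add(Add(8, Mul(7, Rational(1, 9))), Mul(2, 10, 8)), 2), Add(7350, 20235)), Rational(1, 2)) = Pow(Add(Pow(Add(Add(8, Rational(7, 9)), 160), 2), 27585), Rational(1, 2)) = Pow(Add(Pow(Add(Rational(79, 9), 160), 2), 27585), Rational(1, 2)) = Pow(Add(Pow(Rational(1519, 9), 2), 27585), Rational(1, 2)) = Pow(Add(Rational(2307361, 81), 27585), Rational(1, 2)) = Pow(Rational(4541746, 81), Rational(1, 2)) = Mul(Rational(1, 9), Pow(4541746, Rational(1, 2)))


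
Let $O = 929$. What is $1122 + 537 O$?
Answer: $499995$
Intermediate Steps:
$1122 + 537 O = 1122 + 537 \cdot 929 = 1122 + 498873 = 499995$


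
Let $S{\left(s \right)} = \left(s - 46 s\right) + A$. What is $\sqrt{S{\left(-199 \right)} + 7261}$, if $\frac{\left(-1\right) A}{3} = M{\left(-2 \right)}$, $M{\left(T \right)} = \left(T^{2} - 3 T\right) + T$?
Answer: $8 \sqrt{253} \approx 127.25$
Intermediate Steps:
$M{\left(T \right)} = T^{2} - 2 T$
$A = -24$ ($A = - 3 \left(- 2 \left(-2 - 2\right)\right) = - 3 \left(\left(-2\right) \left(-4\right)\right) = \left(-3\right) 8 = -24$)
$S{\left(s \right)} = -24 - 45 s$ ($S{\left(s \right)} = \left(s - 46 s\right) - 24 = - 45 s - 24 = -24 - 45 s$)
$\sqrt{S{\left(-199 \right)} + 7261} = \sqrt{\left(-24 - -8955\right) + 7261} = \sqrt{\left(-24 + 8955\right) + 7261} = \sqrt{8931 + 7261} = \sqrt{16192} = 8 \sqrt{253}$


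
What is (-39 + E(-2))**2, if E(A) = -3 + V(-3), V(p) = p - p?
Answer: 1764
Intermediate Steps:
V(p) = 0
E(A) = -3 (E(A) = -3 + 0 = -3)
(-39 + E(-2))**2 = (-39 - 3)**2 = (-42)**2 = 1764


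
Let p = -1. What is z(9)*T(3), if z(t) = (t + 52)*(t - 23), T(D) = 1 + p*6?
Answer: 4270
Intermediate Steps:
T(D) = -5 (T(D) = 1 - 1*6 = 1 - 6 = -5)
z(t) = (-23 + t)*(52 + t) (z(t) = (52 + t)*(-23 + t) = (-23 + t)*(52 + t))
z(9)*T(3) = (-1196 + 9**2 + 29*9)*(-5) = (-1196 + 81 + 261)*(-5) = -854*(-5) = 4270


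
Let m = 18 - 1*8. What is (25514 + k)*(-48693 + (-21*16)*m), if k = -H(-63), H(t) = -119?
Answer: -1334274549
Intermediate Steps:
m = 10 (m = 18 - 8 = 10)
k = 119 (k = -1*(-119) = 119)
(25514 + k)*(-48693 + (-21*16)*m) = (25514 + 119)*(-48693 - 21*16*10) = 25633*(-48693 - 336*10) = 25633*(-48693 - 3360) = 25633*(-52053) = -1334274549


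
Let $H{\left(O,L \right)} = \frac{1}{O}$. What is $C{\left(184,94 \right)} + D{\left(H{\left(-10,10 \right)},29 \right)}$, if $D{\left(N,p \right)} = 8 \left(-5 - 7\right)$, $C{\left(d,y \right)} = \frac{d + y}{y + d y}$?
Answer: $- \frac{834581}{8695} \approx -95.984$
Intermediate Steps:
$C{\left(d,y \right)} = \frac{d + y}{y + d y}$
$D{\left(N,p \right)} = -96$ ($D{\left(N,p \right)} = 8 \left(-12\right) = -96$)
$C{\left(184,94 \right)} + D{\left(H{\left(-10,10 \right)},29 \right)} = \frac{184 + 94}{94 \left(1 + 184\right)} - 96 = \frac{1}{94} \cdot \frac{1}{185} \cdot 278 - 96 = \frac{139}{8695} - 96 = - \frac{834581}{8695}$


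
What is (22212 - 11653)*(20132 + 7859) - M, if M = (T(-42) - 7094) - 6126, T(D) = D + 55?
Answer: 295570176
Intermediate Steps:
T(D) = 55 + D
M = -13207 (M = ((55 - 42) - 7094) - 6126 = (13 - 7094) - 6126 = -7081 - 6126 = -13207)
(22212 - 11653)*(20132 + 7859) - M = (22212 - 11653)*(20132 + 7859) - 1*(-13207) = 10559*27991 + 13207 = 295556969 + 13207 = 295570176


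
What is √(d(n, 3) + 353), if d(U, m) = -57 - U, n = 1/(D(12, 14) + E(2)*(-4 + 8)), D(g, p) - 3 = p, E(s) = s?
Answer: 7*√151/5 ≈ 17.203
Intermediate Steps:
D(g, p) = 3 + p
n = 1/25 (n = 1/((3 + 14) + 2*(-4 + 8)) = 1/(17 + 2*4) = 1/(17 + 8) = 1/25 ≈ 0.040000)
√(d(n, 3) + 353) = √((-57 - 1*1/25) + 353) = √((-57 - 1/25) + 353) = √(-1426/25 + 353) = √(7399/25) = 7*√151/5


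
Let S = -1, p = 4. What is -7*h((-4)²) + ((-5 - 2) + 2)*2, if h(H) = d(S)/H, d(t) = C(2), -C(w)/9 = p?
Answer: 23/4 ≈ 5.7500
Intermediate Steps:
C(w) = -36 (C(w) = -9*4 = -36)
d(t) = -36
h(H) = -36/H
-7*h((-4)²) + ((-5 - 2) + 2)*2 = -(-252)/((-4)²) + ((-5 - 2) + 2)*2 = -(-252)/16 + (-7 + 2)*2 = -(-252)/16 - 5*2 = -7*(-9/4) - 10 = 63/4 - 10 = 23/4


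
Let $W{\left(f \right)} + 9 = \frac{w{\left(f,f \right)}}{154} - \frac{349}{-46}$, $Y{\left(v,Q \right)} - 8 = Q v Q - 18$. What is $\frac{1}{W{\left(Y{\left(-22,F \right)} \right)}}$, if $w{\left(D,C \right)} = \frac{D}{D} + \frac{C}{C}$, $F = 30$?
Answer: $- \frac{3542}{4959} \approx -0.71426$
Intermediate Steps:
$Y{\left(v,Q \right)} = -10 + v Q^{2}$ ($Y{\left(v,Q \right)} = 8 + \left(Q v Q - 18\right) = 8 + \left(v Q^{2} - 18\right) = 8 + \left(-18 + v Q^{2}\right) = -10 + v Q^{2}$)
$w{\left(D,C \right)} = 2$ ($w{\left(D,C \right)} = 1 + 1 = 2$)
$W{\left(f \right)} = - \frac{4959}{3542}$ ($W{\left(f \right)} = -9 + \left(\frac{2}{154} - \frac{349}{-46}\right) = -9 + \left(2 \cdot \frac{1}{154} - - \frac{349}{46}\right) = -9 + \left(\frac{1}{77} + \frac{349}{46}\right) = -9 + \frac{26919}{3542} = - \frac{4959}{3542}$)
$\frac{1}{W{\left(Y{\left(-22,F \right)} \right)}} = \frac{1}{- \frac{4959}{3542}} = - \frac{3542}{4959}$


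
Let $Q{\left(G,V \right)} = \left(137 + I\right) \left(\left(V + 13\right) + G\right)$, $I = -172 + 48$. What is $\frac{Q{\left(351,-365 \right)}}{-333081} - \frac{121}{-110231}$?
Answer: $\frac{344924}{303436791} \approx 0.0011367$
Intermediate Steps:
$I = -124$
$Q{\left(G,V \right)} = 169 + 13 G + 13 V$ ($Q{\left(G,V \right)} = \left(137 - 124\right) \left(\left(V + 13\right) + G\right) = 13 \left(\left(13 + V\right) + G\right) = 13 \left(13 + G + V\right) = 169 + 13 G + 13 V$)
$\frac{Q{\left(351,-365 \right)}}{-333081} - \frac{121}{-110231} = \frac{169 + 13 \cdot 351 + 13 \left(-365\right)}{-333081} - \frac{121}{-110231} = \left(169 + 4563 - 4745\right) \left(- \frac{1}{333081}\right) - - \frac{1}{911} = \left(-13\right) \left(- \frac{1}{333081}\right) + \frac{1}{911} = \frac{13}{333081} + \frac{1}{911} = \frac{344924}{303436791}$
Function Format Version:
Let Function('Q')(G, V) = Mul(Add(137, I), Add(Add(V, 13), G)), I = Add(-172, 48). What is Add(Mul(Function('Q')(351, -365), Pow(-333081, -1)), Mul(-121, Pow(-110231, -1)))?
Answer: Rational(344924, 303436791) ≈ 0.0011367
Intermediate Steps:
I = -124
Function('Q')(G, V) = Add(169, Mul(13, G), Mul(13, V)) (Function('Q')(G, V) = Mul(Add(137, -124), Add(Add(V, 13), G)) = Mul(13, Add(Add(13, V), G)) = Mul(13, Add(13, G, V)) = Add(169, Mul(13, G), Mul(13, V)))
Add(Mul(Function('Q')(351, -365), Pow(-333081, -1)), Mul(-121, Pow(-110231, -1))) = Add(Mul(Add(169, Mul(13, 351), Mul(13, -365)), Pow(-333081, -1)), Mul(-121, Pow(-110231, -1))) = Add(Mul(Add(169, 4563, -4745), Rational(-1, 333081)), Mul(-121, Rational(-1, 110231))) = Add(Mul(-13, Rational(-1, 333081)), Rational(1, 911)) = Add(Rational(13, 333081), Rational(1, 911)) = Rational(344924, 303436791)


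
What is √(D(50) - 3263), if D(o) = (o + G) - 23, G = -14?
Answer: 5*I*√130 ≈ 57.009*I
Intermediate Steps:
D(o) = -37 + o (D(o) = (o - 14) - 23 = (-14 + o) - 23 = -37 + o)
√(D(50) - 3263) = √((-37 + 50) - 3263) = √(13 - 3263) = √(-3250) = 5*I*√130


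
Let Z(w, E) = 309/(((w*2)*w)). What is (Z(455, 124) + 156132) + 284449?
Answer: 182422563359/414050 ≈ 4.4058e+5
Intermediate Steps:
Z(w, E) = 309/(2*w²) (Z(w, E) = 309/(((2*w)*w)) = 309/((2*w²)) = 309*(1/(2*w²)) = 309/(2*w²))
(Z(455, 124) + 156132) + 284449 = ((309/2)/455² + 156132) + 284449 = ((309/2)*(1/207025) + 156132) + 284449 = (309/414050 + 156132) + 284449 = 64646454909/414050 + 284449 = 182422563359/414050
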